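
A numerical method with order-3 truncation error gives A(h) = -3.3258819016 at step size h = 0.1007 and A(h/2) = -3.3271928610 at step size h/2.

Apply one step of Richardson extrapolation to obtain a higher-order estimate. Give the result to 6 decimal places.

With r = 3 the leading error scales as h^3, so the weight is 2^3 = 8.
8×(-3.3271928610) − (-3.3258819016) = -23.2916609864
(8×(-3.3271928610) − (-3.3258819016))/(8 − 1) = -3.3273801409

-3.327380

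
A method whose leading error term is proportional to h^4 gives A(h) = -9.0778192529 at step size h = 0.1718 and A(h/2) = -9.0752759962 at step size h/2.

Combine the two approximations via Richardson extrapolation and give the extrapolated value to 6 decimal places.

r = 4: numerator weight 16, denominator 15.
16 × (-9.0752759962) − (-9.0778192529) = -136.1265966863
(-136.1265966863) ÷ 15 = -9.0751064458

-9.075106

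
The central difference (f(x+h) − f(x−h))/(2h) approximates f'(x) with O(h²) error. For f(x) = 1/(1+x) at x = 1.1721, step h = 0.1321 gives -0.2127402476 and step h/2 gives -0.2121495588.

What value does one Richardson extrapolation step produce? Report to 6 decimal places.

With r = 2 the leading error scales as h^2, so the weight is 2^2 = 4.
Difference of the inputs: -0.2121495588 − (-0.2127402476) = 0.0005906888
Correction (A(h/2) − A(h))/(4 − 1) = 0.0005906888/3 = 0.0001968963
R = A(h/2) + (A(h/2) − A(h))/3 = -0.2121495588 + 0.0001968963 = -0.2119526625

-0.211953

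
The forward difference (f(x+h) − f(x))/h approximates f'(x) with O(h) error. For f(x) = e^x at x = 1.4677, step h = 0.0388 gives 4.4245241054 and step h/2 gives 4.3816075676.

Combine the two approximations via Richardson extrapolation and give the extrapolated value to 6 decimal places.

4.338691

Error is O(h^1); halving h shrinks it by 2^1 = 2.
2 × 4.3816075676 = 8.7632151352; 8.7632151352 − 4.4245241054 = 4.3386910298
Denominator 2 − 1 = 1.
Extrapolated: 4.3386910298 / 1 = 4.3386910298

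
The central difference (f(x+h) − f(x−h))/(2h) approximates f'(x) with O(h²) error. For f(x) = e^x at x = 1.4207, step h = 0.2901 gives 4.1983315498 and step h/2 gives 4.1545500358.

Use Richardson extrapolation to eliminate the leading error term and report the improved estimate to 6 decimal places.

Leading term ∝ h^2; use weight 4 = 2^2.
4×4.1545500358 = 16.6182001432; subtract 4.1983315498 → 12.4198685934
Extrapolated: 12.4198685934 / 3 = 4.1399561978
Correction |R − A(h/2)| = 1.459e-02; gap |A(h/2) − A(h)| = 4.378e-02.

4.139956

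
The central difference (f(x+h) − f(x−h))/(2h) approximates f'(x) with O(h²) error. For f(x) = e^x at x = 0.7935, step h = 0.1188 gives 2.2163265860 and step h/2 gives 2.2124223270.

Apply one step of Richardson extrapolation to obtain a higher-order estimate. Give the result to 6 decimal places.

With r = 2 the leading error scales as h^2, so the weight is 2^2 = 4.
Numerator 4·A(h/2) − A(h) = 4·2.2124223270 − 2.2163265860 = 6.6333627220
Extrapolated: 6.6333627220 / 3 = 2.2111209073

2.211121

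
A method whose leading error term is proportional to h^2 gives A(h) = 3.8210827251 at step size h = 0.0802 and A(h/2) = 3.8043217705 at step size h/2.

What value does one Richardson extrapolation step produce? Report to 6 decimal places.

Error is O(h^2); halving h shrinks it by 2^2 = 4.
4·3.8043217705 = 15.2172870820; subtract 3.8210827251 → 11.3962043569
Denominator 4 − 1 = 3.
R = 11.3962043569/3 = 3.7987347856
Gap between inputs: 1.676e-02; correction applied: −0.0055869849.

3.798735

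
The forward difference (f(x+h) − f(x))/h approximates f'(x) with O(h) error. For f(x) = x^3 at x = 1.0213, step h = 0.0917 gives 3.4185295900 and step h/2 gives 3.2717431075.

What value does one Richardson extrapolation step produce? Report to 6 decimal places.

3.124957

Method order is 1; weight 2^1 = 2.
2×3.2717431075 = 6.5434862150; subtract 3.4185295900 → 3.1249566250
R = 3.1249566250/1 = 3.1249566250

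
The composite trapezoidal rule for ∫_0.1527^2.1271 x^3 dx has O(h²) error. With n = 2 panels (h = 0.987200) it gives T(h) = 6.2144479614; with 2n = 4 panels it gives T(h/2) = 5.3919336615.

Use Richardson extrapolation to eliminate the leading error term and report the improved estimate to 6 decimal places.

Method order is 2; weight 2^2 = 4.
4·5.3919336615 = 21.5677346460; 21.5677346460 − 6.2144479614 = 15.3532866846
15.3532866846 ÷ 3 = 5.1177622282

5.117762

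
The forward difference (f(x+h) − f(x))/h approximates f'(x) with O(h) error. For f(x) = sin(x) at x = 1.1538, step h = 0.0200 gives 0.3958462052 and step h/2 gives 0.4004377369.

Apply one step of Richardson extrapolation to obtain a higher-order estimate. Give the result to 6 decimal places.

0.405029

The method has order 1: 2^1 = 2.
Weighted: 0.8008754738 − 0.3958462052 = 0.4050292686
Divide by 2^1 − 1 = 1.
0.4050292686 ÷ 1 = 0.4050292686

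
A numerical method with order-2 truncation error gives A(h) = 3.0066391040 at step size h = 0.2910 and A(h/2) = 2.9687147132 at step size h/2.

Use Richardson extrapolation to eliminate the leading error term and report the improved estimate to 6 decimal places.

Leading term ∝ h^2; use weight 4 = 2^2.
4·2.9687147132 = 11.8748588528; subtract 3.0066391040 → 8.8682197488
Denominator 4 − 1 = 3.
(4·2.9687147132 − 3.0066391040)/(4 − 1) = 2.9560732496

2.956073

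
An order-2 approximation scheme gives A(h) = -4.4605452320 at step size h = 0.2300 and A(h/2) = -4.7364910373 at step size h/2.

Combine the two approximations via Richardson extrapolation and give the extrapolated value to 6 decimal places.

Order 2 gives 2^r = 4 and 2^r − 1 = 3.
4*(-4.7364910373) = -18.9459641492; subtract (-4.4605452320) → -14.4854189172
Divide by 2^2 − 1 = 3.
R = (-14.4854189172)/3 = -4.8284729724
Shift from A(h/2): −0.0919819351.

-4.828473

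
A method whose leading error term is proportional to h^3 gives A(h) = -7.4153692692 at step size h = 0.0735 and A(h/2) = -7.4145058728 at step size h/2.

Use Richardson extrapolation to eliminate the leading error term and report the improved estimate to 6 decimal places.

-7.414383

The method has order 3: 2^3 = 8.
8 × (-7.4145058728) = -59.3160469824; subtract (-7.4153692692) → -51.9006777132
Denominator 8 − 1 = 7.
So the Richardson estimate is -7.4143825305.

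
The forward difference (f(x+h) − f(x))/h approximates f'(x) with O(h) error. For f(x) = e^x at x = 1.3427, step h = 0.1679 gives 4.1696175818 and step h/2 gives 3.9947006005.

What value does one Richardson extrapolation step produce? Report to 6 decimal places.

3.819784

Order 1 gives 2^r = 2 and 2^r − 1 = 1.
2×3.9947006005 = 7.9894012010; subtract 4.1696175818 → 3.8197836192
Denominator 2 − 1 = 1.
Result: 3.8197836192
Correction |R − A(h/2)| = 1.749e-01; gap |A(h/2) − A(h)| = 1.749e-01.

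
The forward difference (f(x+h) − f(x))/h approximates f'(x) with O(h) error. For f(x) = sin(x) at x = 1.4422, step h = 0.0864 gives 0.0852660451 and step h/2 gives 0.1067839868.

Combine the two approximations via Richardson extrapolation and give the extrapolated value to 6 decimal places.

0.128302

Leading term ∝ h^1; use weight 2 = 2^1.
Numerator 2*A(h/2) − A(h) = 2*0.1067839868 − 0.0852660451 = 0.1283019285
(2*0.1067839868 − 0.0852660451)/(2 − 1) = 0.1283019285
Gap between inputs: 2.152e-02; correction applied: +0.0215179417.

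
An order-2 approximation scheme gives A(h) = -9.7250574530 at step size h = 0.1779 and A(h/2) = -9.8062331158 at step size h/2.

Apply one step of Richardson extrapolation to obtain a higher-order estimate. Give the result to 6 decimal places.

-9.833292

With r = 2 the leading error scales as h^2, so the weight is 2^2 = 4.
4·(-9.8062331158) = -39.2249324632; (-39.2249324632) − (-9.7250574530) = -29.4998750102
(4·(-9.8062331158) − (-9.7250574530))/(4 − 1) = -9.8332916701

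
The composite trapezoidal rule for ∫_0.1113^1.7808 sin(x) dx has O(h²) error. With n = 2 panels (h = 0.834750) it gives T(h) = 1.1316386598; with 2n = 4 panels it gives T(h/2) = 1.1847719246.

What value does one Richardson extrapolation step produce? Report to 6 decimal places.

1.202483

Leading term ∝ h^2; use weight 4 = 2^2.
2^2 × A(h/2) = 4.7390876984; minus A(h) gives 3.6074490386.
Denominator 4 − 1 = 3.
3.6074490386 ÷ 3 = 1.2024830129
Correction |R − A(h/2)| = 1.771e-02; gap |A(h/2) − A(h)| = 5.313e-02.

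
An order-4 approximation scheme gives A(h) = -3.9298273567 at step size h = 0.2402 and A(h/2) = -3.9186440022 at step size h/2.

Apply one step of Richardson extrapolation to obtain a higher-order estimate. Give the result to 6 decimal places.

r = 4, so 2^r = 16.
Top: 16(-3.9186440022) − (-3.9298273567) = -58.7684766785
Denominator 16 − 1 = 15.
(16×(-3.9186440022) − (-3.9298273567))/(16 − 1) = -3.9178984452
Gap between inputs: 1.118e-02; correction applied: +0.0007455570.

-3.917898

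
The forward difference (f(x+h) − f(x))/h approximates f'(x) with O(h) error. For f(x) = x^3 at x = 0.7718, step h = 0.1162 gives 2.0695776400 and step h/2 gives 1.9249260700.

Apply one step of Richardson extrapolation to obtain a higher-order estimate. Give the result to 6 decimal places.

The method has order 1: 2^1 = 2.
2·1.9249260700 = 3.8498521400; subtract 2.0695776400 → 1.7802745000
Divide by 2^1 − 1 = 1.
So the Richardson estimate is 1.7802745000.

1.780274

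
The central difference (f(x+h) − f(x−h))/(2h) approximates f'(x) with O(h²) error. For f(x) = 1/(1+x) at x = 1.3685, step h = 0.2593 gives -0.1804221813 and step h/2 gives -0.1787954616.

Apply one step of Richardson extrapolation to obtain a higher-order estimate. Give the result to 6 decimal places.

-0.178253

r = 2: numerator weight 4, denominator 3.
2^2*A(h/2) = -0.7151818464; minus A(h) gives -0.5347596651.
Denominator 4 − 1 = 3.
(-0.5347596651) ÷ 3 = -0.1782532217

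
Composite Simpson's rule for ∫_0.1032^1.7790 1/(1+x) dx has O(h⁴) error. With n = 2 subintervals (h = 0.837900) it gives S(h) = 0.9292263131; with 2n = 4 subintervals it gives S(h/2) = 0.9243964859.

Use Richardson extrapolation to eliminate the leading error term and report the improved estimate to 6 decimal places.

0.924074

The method has order 4: 2^4 = 16.
16·0.9243964859 = 14.7903437744; subtract 0.9292263131 → 13.8611174613
Divide by 2^4 − 1 = 15.
13.8611174613 ÷ 15 = 0.9240744974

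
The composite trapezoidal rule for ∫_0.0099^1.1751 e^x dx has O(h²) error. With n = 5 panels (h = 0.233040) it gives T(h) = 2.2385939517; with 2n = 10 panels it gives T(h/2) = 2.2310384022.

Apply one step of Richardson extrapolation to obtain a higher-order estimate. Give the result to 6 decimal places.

2.228520

r = 2, so 2^r = 4.
Weighted: 8.9241536088 − 2.2385939517 = 6.6855596571
R = 6.6855596571/3 = 2.2285198857
Shift from A(h/2): −0.0025185165.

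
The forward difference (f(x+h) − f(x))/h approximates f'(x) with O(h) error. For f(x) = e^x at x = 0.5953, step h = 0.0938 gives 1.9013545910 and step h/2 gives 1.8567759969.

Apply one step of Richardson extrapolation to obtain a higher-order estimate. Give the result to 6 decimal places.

With r = 1 the leading error scales as h^1, so the weight is 2^1 = 2.
2×1.8567759969 = 3.7135519938; 3.7135519938 − 1.9013545910 = 1.8121974028
1.8121974028 ÷ 1 = 1.8121974028

1.812197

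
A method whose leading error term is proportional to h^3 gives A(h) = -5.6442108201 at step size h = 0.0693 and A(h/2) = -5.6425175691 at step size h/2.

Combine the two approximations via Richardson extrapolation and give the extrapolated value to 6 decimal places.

-5.642276

The method has order 3: 2^3 = 8.
Numerator 8·A(h/2) − A(h) = 8·(-5.6425175691) − (-5.6442108201) = -39.4959297327
Divide by 2^3 − 1 = 7.
(8·(-5.6425175691) − (-5.6442108201))/(8 − 1) = -5.6422756761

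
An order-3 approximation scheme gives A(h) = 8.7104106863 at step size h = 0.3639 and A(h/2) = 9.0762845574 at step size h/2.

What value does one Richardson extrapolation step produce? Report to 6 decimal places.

r = 3, so 2^r = 8.
Top: 8(9.0762845574) − (8.7104106863) = 63.8998657729
(8 × 9.0762845574 − 8.7104106863)/(8 − 1) = 9.1285522533

9.128552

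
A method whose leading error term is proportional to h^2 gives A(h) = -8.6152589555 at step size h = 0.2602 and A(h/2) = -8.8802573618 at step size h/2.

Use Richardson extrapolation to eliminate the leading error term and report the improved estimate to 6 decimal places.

The method has order 2: 2^2 = 4.
4*(-8.8802573618) − (-8.6152589555) = -26.9057704917
(4*(-8.8802573618) − (-8.6152589555))/(4 − 1) = -8.9685901639
Correction |R − A(h/2)| = 8.833e-02; gap |A(h/2) − A(h)| = 2.650e-01.

-8.968590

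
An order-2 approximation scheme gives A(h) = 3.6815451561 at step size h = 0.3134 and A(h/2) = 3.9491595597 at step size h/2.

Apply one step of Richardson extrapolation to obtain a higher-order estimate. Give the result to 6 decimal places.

4.038364

Method order is 2; weight 2^2 = 4.
Numerator 4·A(h/2) − A(h) = 4·3.9491595597 − 3.6815451561 = 12.1150930827
Divide by 2^2 − 1 = 3.
So the Richardson estimate is 4.0383643609.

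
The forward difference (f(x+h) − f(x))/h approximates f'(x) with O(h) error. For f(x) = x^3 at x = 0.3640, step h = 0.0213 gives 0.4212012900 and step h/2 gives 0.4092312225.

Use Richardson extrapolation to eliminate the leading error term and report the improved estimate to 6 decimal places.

Leading term ∝ h^1; use weight 2 = 2^1.
2 × 0.4092312225 = 0.8184624450; 0.8184624450 − 0.4212012900 = 0.3972611550
(2 × 0.4092312225 − 0.4212012900)/(2 − 1) = 0.3972611550

0.397261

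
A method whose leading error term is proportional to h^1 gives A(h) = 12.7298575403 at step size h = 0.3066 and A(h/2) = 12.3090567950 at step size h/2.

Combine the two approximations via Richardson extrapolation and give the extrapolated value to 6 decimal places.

The method has order 1: 2^1 = 2.
2·12.3090567950 = 24.6181135900; subtract 12.7298575403 → 11.8882560497
Extrapolated: 11.8882560497 / 1 = 11.8882560497

11.888256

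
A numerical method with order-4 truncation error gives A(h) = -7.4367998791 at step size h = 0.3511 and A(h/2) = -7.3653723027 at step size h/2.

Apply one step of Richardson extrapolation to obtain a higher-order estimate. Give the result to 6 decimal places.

-7.360610

r = 4, so 2^r = 16.
16×(-7.3653723027) − (-7.4367998791) = -110.4091569641
Denominator 16 − 1 = 15.
Extrapolated: (-110.4091569641) / 15 = -7.3606104643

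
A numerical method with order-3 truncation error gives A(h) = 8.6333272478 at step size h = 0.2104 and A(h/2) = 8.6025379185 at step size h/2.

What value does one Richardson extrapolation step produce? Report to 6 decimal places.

Method order is 3; weight 2^3 = 8.
8*8.6025379185 − 8.6333272478 = 60.1869761002
Denominator 8 − 1 = 7.
(8*8.6025379185 − 8.6333272478)/(8 − 1) = 8.5981394429
Gap between inputs: 3.079e-02; correction applied: −0.0043984756.

8.598139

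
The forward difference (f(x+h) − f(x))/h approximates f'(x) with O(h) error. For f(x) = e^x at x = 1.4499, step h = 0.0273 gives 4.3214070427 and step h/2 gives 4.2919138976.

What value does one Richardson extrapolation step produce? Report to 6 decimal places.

4.262421

With r = 1 the leading error scales as h^1, so the weight is 2^1 = 2.
Weighted: 8.5838277952 − 4.3214070427 = 4.2624207525
4.2624207525 ÷ 1 = 4.2624207525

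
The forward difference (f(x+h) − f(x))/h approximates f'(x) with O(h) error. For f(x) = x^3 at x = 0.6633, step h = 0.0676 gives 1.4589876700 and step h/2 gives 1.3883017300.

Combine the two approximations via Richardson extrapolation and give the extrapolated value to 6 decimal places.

With r = 1 the leading error scales as h^1, so the weight is 2^1 = 2.
2×1.3883017300 = 2.7766034600; 2.7766034600 − 1.4589876700 = 1.3176157900
Divide by 2^1 − 1 = 1.
(2×1.3883017300 − 1.4589876700)/(2 − 1) = 1.3176157900

1.317616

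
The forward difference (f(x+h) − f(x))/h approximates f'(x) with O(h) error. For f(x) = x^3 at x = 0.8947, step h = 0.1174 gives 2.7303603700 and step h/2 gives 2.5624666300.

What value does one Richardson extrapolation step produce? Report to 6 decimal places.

2.394573

Order 1 gives 2^r = 2 and 2^r − 1 = 1.
2*2.5624666300 = 5.1249332600; 5.1249332600 − 2.7303603700 = 2.3945728900
Divide by 2^1 − 1 = 1.
So the Richardson estimate is 2.3945728900.
Shift from A(h/2): −0.1678937400.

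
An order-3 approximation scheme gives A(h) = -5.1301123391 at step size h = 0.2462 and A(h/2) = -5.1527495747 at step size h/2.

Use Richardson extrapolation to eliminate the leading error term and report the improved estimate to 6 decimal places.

With r = 3 the leading error scales as h^3, so the weight is 2^3 = 8.
Top: 8(-5.1527495747) − (-5.1301123391) = -36.0918842585
Divide by 2^3 − 1 = 7.
Result: -5.1559834655

-5.155983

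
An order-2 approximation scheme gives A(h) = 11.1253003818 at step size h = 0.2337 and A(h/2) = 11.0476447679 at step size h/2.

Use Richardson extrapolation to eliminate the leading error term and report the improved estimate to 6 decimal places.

Leading term ∝ h^2; use weight 4 = 2^2.
Top: 4(11.0476447679) − (11.1253003818) = 33.0652786898
33.0652786898 ÷ 3 = 11.0217595633
Shift from A(h/2): −0.0258852046.

11.021760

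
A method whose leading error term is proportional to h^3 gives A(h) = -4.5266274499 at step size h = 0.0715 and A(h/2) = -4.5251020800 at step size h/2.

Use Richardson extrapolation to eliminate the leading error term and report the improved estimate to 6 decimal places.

-4.524884

Error is O(h^3); halving h shrinks it by 2^3 = 8.
Difference of the inputs: -4.5251020800 − (-4.5266274499) = 0.0015253699
Divide by 2^3 − 1 = 7: 0.0015253699/7 = 0.0002179100
R = A(h/2) + (A(h/2) − A(h))/7 = -4.5251020800 + 0.0002179100 = -4.5248841700
Shift from A(h/2): +0.0002179100.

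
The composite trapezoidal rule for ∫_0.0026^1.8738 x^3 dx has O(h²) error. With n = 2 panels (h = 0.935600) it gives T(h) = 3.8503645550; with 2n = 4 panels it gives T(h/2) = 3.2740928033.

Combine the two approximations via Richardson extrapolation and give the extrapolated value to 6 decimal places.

Error is O(h^2); halving h shrinks it by 2^2 = 4.
4×3.2740928033 = 13.0963712132; subtract 3.8503645550 → 9.2460066582
Extrapolated: 9.2460066582 / 3 = 3.0820022194
Correction |R − A(h/2)| = 1.921e-01; gap |A(h/2) − A(h)| = 5.763e-01.

3.082002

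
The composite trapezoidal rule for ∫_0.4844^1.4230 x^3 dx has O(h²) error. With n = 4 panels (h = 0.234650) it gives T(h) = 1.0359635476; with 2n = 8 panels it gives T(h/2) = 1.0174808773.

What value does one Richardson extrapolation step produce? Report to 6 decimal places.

Error is O(h^2); halving h shrinks it by 2^2 = 4.
2^2·A(h/2) = 4.0699235092; minus A(h) gives 3.0339599616.
Divide by 2^2 − 1 = 3.
Result: 1.0113199872
Correction |R − A(h/2)| = 6.161e-03; gap |A(h/2) − A(h)| = 1.848e-02.

1.011320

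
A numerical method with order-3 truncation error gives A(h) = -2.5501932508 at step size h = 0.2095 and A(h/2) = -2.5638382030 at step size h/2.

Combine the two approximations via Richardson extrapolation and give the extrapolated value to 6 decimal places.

-2.565787

The method has order 3: 2^3 = 8.
8×(-2.5638382030) − (-2.5501932508) = -17.9605123732
Divide by 2^3 − 1 = 7.
Result: -2.5657874819
Shift from A(h/2): −0.0019492789.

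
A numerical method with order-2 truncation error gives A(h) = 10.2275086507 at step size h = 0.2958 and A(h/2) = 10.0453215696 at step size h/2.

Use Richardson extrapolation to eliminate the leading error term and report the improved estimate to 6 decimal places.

The method has order 2: 2^2 = 4.
Weighted: 40.1812862784 − 10.2275086507 = 29.9537776277
Denominator 4 − 1 = 3.
Extrapolated: 29.9537776277 / 3 = 9.9845925426
Shift from A(h/2): −0.0607290270.

9.984593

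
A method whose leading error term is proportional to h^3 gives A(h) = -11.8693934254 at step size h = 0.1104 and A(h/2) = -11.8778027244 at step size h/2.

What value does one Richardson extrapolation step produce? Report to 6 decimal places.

Order 3 gives 2^r = 8 and 2^r − 1 = 7.
A(h/2) − A(h) = -11.8778027244 − (-11.8693934254) = -0.0084092990
Divide by 2^3 − 1 = 7: (-0.0084092990)/7 = -0.0012013284
R = -11.8778027244 − 0.0012013284 = -11.8790040528

-11.879004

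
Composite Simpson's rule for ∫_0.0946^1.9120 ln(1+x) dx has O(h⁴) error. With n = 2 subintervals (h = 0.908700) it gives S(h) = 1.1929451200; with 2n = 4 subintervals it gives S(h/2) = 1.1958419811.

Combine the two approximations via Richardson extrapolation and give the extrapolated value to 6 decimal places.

1.196035

Leading term ∝ h^4; use weight 16 = 2^4.
16×1.1958419811 = 19.1334716976; subtract 1.1929451200 → 17.9405265776
Divide by 2^4 − 1 = 15.
Extrapolated: 17.9405265776 / 15 = 1.1960351052
Gap between inputs: 2.897e-03; correction applied: +0.0001931241.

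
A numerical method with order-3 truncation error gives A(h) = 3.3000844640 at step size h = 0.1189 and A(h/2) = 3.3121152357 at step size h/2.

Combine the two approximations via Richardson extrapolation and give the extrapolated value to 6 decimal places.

r = 3: numerator weight 8, denominator 7.
Top: 8(3.3121152357) − (3.3000844640) = 23.1968374216
Denominator 8 − 1 = 7.
(8 × 3.3121152357 − 3.3000844640)/(8 − 1) = 3.3138339174
Correction |R − A(h/2)| = 1.719e-03; gap |A(h/2) − A(h)| = 1.203e-02.

3.313834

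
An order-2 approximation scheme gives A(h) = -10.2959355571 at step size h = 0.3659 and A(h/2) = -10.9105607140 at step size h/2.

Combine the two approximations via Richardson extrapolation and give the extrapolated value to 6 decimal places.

Order 2 gives 2^r = 4 and 2^r − 1 = 3.
4*(-10.9105607140) = -43.6422428560; (-43.6422428560) − (-10.2959355571) = -33.3463072989
Denominator 4 − 1 = 3.
Extrapolated: (-33.3463072989) / 3 = -11.1154357663
Shift from A(h/2): −0.2048750523.

-11.115436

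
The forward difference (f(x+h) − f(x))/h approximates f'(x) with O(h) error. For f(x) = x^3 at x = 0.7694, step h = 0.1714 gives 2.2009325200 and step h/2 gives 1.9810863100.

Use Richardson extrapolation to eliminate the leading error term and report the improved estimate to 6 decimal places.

Method order is 1; weight 2^1 = 2.
Top: 2(1.9810863100) − (2.2009325200) = 1.7612401000
Denominator 2 − 1 = 1.
Result: 1.7612401000

1.761240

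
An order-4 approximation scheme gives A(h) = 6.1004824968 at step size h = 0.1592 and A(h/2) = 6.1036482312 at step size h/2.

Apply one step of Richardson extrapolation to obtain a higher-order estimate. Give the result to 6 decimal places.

6.103859

r = 4, so 2^r = 16.
Weighted: 97.6583716992 − 6.1004824968 = 91.5578892024
Divide by 2^4 − 1 = 15.
Extrapolated: 91.5578892024 / 15 = 6.1038592802
Gap between inputs: 3.166e-03; correction applied: +0.0002110490.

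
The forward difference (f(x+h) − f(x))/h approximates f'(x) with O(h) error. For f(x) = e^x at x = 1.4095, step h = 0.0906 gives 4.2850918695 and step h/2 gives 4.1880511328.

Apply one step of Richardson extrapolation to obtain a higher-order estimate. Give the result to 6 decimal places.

4.091010

Order 1 gives 2^r = 2 and 2^r − 1 = 1.
2*4.1880511328 = 8.3761022656; subtract 4.2850918695 → 4.0910103961
4.0910103961 ÷ 1 = 4.0910103961
Gap between inputs: 9.704e-02; correction applied: −0.0970407367.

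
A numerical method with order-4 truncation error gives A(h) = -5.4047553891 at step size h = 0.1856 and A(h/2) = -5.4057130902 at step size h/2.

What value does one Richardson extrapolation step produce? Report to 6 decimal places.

-5.405777

Method order is 4; weight 2^4 = 16.
16·(-5.4057130902) − (-5.4047553891) = -81.0866540541
(-81.0866540541) ÷ 15 = -5.4057769369
Shift from A(h/2): −0.0000638467.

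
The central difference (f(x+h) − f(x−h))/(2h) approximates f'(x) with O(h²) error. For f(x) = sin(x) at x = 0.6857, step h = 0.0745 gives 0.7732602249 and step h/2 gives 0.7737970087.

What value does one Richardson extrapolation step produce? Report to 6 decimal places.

0.773976

r = 2, so 2^r = 4.
Numerator 4·A(h/2) − A(h) = 4·0.7737970087 − 0.7732602249 = 2.3219278099
Denominator 4 − 1 = 3.
R = 2.3219278099/3 = 0.7739759366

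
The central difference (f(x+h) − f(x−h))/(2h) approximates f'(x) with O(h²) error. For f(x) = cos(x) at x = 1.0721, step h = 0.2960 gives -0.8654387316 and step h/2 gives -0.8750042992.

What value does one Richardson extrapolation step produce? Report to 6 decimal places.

r = 2: numerator weight 4, denominator 3.
Weighted: (-3.5000171968) − (-0.8654387316) = -2.6345784652
Denominator 4 − 1 = 3.
Extrapolated: (-2.6345784652) / 3 = -0.8781928217

-0.878193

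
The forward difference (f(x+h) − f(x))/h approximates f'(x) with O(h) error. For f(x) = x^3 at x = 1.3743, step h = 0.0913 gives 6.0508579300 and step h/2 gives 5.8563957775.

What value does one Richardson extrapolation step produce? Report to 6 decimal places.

5.661934

With r = 1 the leading error scales as h^1, so the weight is 2^1 = 2.
A(h/2) − A(h) = 5.8563957775 − 6.0508579300 = -0.1944621525
Correction (A(h/2) − A(h))/(2 − 1) = (-0.1944621525)/1 = -0.1944621525
R = A(h/2) + (A(h/2) − A(h))/1 = 5.8563957775 − 0.1944621525 = 5.6619336250
Gap between inputs: 1.945e-01; correction applied: −0.1944621525.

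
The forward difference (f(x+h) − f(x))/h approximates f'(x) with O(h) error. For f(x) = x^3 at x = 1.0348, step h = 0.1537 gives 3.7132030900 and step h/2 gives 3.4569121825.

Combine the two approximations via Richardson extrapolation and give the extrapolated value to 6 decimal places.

Order 1 gives 2^r = 2 and 2^r − 1 = 1.
A(h/2) − A(h) = 3.4569121825 − 3.7132030900 = -0.2562909075
Correction (A(h/2) − A(h))/(2 − 1) = (-0.2562909075)/1 = -0.2562909075
R = 3.4569121825 − 0.2562909075 = 3.2006212750
Correction |R − A(h/2)| = 2.563e-01; gap |A(h/2) − A(h)| = 2.563e-01.

3.200621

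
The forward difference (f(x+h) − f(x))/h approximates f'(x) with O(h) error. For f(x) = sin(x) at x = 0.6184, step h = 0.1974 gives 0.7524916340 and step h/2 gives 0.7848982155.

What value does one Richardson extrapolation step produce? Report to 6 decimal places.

Leading term ∝ h^1; use weight 2 = 2^1.
2×0.7848982155 − 0.7524916340 = 0.8173047970
(2×0.7848982155 − 0.7524916340)/(2 − 1) = 0.8173047970

0.817305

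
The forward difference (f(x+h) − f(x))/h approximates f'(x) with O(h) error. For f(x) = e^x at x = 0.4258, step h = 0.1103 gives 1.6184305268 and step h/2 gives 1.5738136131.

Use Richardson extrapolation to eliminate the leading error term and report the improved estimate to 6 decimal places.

1.529197

r = 1: numerator weight 2, denominator 1.
2·1.5738136131 = 3.1476272262; 3.1476272262 − 1.6184305268 = 1.5291966994
Extrapolated: 1.5291966994 / 1 = 1.5291966994
Shift from A(h/2): −0.0446169137.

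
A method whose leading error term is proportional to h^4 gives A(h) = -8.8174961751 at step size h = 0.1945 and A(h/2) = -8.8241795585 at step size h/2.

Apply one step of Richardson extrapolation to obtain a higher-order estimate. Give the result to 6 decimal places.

Leading term ∝ h^4; use weight 16 = 2^4.
16*(-8.8241795585) − (-8.8174961751) = -132.3693767609
Divide by 2^4 − 1 = 15.
R = (-132.3693767609)/15 = -8.8246251174

-8.824625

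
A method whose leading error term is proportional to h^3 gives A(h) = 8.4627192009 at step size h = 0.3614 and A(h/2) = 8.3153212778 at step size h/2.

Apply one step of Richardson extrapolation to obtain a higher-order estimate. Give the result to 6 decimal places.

8.294264

Leading term ∝ h^3; use weight 8 = 2^3.
Weighted: 66.5225702224 − 8.4627192009 = 58.0598510215
R = 58.0598510215/7 = 8.2942644316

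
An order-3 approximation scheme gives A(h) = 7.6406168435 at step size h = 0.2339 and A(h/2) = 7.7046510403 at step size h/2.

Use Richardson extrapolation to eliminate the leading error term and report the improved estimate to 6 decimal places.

7.713799

Error is O(h^3); halving h shrinks it by 2^3 = 8.
Weighted: 61.6372083224 − 7.6406168435 = 53.9965914789
Extrapolated: 53.9965914789 / 7 = 7.7137987827
Shift from A(h/2): +0.0091477424.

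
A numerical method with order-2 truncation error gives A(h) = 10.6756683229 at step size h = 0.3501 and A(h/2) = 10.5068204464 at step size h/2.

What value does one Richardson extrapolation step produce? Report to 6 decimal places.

10.450538

Method order is 2; weight 2^2 = 4.
2^2×A(h/2) = 42.0272817856; minus A(h) gives 31.3516134627.
Denominator 4 − 1 = 3.
Extrapolated: 31.3516134627 / 3 = 10.4505378209
Gap between inputs: 1.688e-01; correction applied: −0.0562826255.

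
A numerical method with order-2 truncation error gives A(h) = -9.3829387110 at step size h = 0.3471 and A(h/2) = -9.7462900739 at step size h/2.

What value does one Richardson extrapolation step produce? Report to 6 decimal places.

-9.867407

r = 2, so 2^r = 4.
Weighted: (-38.9851602956) − (-9.3829387110) = -29.6022215846
(4×(-9.7462900739) − (-9.3829387110))/(4 − 1) = -9.8674071949
Correction |R − A(h/2)| = 1.211e-01; gap |A(h/2) − A(h)| = 3.634e-01.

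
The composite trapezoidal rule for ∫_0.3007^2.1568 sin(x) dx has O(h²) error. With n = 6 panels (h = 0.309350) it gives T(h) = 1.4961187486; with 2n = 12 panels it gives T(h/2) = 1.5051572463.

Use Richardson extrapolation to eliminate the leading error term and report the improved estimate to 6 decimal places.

1.508170

Error is O(h^2); halving h shrinks it by 2^2 = 4.
2^2 × A(h/2) = 6.0206289852; minus A(h) gives 4.5245102366.
4.5245102366 ÷ 3 = 1.5081700789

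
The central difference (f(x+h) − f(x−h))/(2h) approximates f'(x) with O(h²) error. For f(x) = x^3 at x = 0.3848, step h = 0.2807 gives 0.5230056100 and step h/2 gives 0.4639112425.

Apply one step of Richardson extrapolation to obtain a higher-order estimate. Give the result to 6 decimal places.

Leading term ∝ h^2; use weight 4 = 2^2.
Numerator 4×A(h/2) − A(h) = 4×0.4639112425 − 0.5230056100 = 1.3326393600
Extrapolated: 1.3326393600 / 3 = 0.4442131200

0.444213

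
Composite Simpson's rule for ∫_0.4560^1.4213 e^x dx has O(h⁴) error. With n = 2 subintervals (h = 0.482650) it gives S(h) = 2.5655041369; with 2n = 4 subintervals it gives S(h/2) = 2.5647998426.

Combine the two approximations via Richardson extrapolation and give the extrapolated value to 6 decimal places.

2.564753

The method has order 4: 2^4 = 16.
Difference of the inputs: 2.5647998426 − 2.5655041369 = -0.0007042943
Correction (A(h/2) − A(h))/(16 − 1) = (-0.0007042943)/15 = -0.0000469530
R = A(h/2) + (A(h/2) − A(h))/15 = 2.5647998426 − 0.0000469530 = 2.5647528896
Correction |R − A(h/2)| = 4.695e-05; gap |A(h/2) − A(h)| = 7.043e-04.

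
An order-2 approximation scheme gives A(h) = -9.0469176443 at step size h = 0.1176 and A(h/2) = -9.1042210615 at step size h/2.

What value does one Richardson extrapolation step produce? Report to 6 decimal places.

With r = 2 the leading error scales as h^2, so the weight is 2^2 = 4.
Weighted: (-36.4168842460) − (-9.0469176443) = -27.3699666017
R = (-27.3699666017)/3 = -9.1233222006
Shift from A(h/2): −0.0191011391.

-9.123322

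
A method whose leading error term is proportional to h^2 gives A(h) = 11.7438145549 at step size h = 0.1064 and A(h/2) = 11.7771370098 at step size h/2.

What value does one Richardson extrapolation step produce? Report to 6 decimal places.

11.788244

Error is O(h^2); halving h shrinks it by 2^2 = 4.
A(h/2) − A(h) = 11.7771370098 − 11.7438145549 = 0.0333224549
Correction (A(h/2) − A(h))/(4 − 1) = 0.0333224549/3 = 0.0111074850
R = 11.7771370098 + 0.0111074850 = 11.7882444948
Shift from A(h/2): +0.0111074850.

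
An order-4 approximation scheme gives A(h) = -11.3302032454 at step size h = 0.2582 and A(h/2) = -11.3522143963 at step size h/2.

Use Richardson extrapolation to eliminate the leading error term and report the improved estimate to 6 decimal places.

-11.353682

Order 4 gives 2^r = 16 and 2^r − 1 = 15.
16·(-11.3522143963) − (-11.3302032454) = -170.3052270954
R = (-170.3052270954)/15 = -11.3536818064
Gap between inputs: 2.201e-02; correction applied: −0.0014674101.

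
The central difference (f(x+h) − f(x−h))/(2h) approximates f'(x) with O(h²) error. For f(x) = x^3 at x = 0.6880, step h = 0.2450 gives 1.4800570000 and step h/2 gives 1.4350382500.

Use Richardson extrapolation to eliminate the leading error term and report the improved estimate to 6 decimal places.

1.420032

With r = 2 the leading error scales as h^2, so the weight is 2^2 = 4.
Weighted: 5.7401530000 − 1.4800570000 = 4.2600960000
Denominator 4 − 1 = 3.
4.2600960000 ÷ 3 = 1.4200320000
Gap between inputs: 4.502e-02; correction applied: −0.0150062500.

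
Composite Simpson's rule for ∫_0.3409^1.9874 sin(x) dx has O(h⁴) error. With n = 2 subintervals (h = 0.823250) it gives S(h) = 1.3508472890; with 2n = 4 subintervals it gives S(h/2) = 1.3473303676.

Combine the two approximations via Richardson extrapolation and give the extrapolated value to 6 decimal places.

Error is O(h^4); halving h shrinks it by 2^4 = 16.
16 × 1.3473303676 − 1.3508472890 = 20.2064385926
(16 × 1.3473303676 − 1.3508472890)/(16 − 1) = 1.3470959062

1.347096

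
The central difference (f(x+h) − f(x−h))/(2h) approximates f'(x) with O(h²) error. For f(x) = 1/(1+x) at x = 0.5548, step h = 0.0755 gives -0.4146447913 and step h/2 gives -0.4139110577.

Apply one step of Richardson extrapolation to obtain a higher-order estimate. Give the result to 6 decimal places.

The method has order 2: 2^2 = 4.
Weighted: (-1.6556442308) − (-0.4146447913) = -1.2409994395
Denominator 4 − 1 = 3.
Result: -0.4136664798
Shift from A(h/2): +0.0002445779.

-0.413666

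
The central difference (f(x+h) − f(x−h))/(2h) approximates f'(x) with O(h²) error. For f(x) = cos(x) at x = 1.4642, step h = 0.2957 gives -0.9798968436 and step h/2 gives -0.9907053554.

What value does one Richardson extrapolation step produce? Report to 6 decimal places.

-0.994308

Order 2 gives 2^r = 4 and 2^r − 1 = 3.
2^2×A(h/2) = -3.9628214216; minus A(h) gives -2.9829245780.
(-2.9829245780) ÷ 3 = -0.9943081927
Gap between inputs: 1.081e-02; correction applied: −0.0036028373.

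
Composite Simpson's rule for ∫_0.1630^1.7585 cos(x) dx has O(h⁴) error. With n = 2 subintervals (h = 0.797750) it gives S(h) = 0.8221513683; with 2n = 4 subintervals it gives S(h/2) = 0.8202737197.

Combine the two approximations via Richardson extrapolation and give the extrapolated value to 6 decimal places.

The method has order 4: 2^4 = 16.
16*0.8202737197 − 0.8221513683 = 12.3022281469
Denominator 16 − 1 = 15.
Extrapolated: 12.3022281469 / 15 = 0.8201485431
Gap between inputs: 1.878e-03; correction applied: −0.0001251766.

0.820149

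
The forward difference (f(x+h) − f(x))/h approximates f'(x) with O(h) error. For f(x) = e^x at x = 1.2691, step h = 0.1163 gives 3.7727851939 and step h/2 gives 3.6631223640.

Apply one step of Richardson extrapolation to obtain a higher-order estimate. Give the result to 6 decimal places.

With r = 1 the leading error scales as h^1, so the weight is 2^1 = 2.
Numerator 2*A(h/2) − A(h) = 2*3.6631223640 − 3.7727851939 = 3.5534595341
Denominator 2 − 1 = 1.
(2*3.6631223640 − 3.7727851939)/(2 − 1) = 3.5534595341

3.553460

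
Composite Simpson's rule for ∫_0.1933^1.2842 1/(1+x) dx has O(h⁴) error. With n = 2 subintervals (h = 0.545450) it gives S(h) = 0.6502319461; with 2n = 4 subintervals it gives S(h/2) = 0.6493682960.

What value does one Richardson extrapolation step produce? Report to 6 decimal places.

0.649311

Error is O(h^4); halving h shrinks it by 2^4 = 16.
A(h/2) − A(h) = 0.6493682960 − 0.6502319461 = -0.0008636501
Correction (A(h/2) − A(h))/(16 − 1) = (-0.0008636501)/15 = -0.0000575767
R = A(h/2) + (A(h/2) − A(h))/15 = 0.6493682960 − 0.0000575767 = 0.6493107193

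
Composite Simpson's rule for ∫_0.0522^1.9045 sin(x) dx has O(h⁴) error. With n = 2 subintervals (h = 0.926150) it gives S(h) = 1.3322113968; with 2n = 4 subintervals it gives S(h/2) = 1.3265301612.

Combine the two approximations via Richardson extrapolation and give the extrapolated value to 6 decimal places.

Order 4 gives 2^r = 16 and 2^r − 1 = 15.
16×1.3265301612 = 21.2244825792; 21.2244825792 − 1.3322113968 = 19.8922711824
19.8922711824 ÷ 15 = 1.3261514122
Shift from A(h/2): −0.0003787490.

1.326151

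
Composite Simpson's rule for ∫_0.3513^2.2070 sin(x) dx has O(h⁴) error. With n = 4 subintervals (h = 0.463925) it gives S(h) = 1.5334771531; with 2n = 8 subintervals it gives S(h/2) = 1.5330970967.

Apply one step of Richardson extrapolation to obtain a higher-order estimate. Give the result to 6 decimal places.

The method has order 4: 2^4 = 16.
16×1.5330970967 − 1.5334771531 = 22.9960763941
Denominator 16 − 1 = 15.
Extrapolated: 22.9960763941 / 15 = 1.5330717596
Correction |R − A(h/2)| = 2.534e-05; gap |A(h/2) − A(h)| = 3.801e-04.

1.533072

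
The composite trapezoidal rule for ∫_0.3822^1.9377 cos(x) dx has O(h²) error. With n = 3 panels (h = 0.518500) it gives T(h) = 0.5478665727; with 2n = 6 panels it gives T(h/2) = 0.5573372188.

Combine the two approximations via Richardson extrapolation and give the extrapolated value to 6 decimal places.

The method has order 2: 2^2 = 4.
Numerator 4·A(h/2) − A(h) = 4·0.5573372188 − 0.5478665727 = 1.6814823025
Divide by 2^2 − 1 = 3.
Result: 0.5604941008

0.560494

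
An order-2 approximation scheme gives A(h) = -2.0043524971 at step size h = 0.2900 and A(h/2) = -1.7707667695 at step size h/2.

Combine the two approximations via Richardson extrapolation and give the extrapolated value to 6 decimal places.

With r = 2 the leading error scales as h^2, so the weight is 2^2 = 4.
4*(-1.7707667695) = -7.0830670780; subtract (-2.0043524971) → -5.0787145809
R = (-5.0787145809)/3 = -1.6929048603

-1.692905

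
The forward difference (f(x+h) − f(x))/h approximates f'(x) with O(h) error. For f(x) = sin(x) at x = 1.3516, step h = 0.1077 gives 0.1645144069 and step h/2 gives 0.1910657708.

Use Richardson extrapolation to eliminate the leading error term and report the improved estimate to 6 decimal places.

Leading term ∝ h^1; use weight 2 = 2^1.
Top: 2(0.1910657708) − (0.1645144069) = 0.2176171347
Denominator 2 − 1 = 1.
Result: 0.2176171347
Gap between inputs: 2.655e-02; correction applied: +0.0265513639.

0.217617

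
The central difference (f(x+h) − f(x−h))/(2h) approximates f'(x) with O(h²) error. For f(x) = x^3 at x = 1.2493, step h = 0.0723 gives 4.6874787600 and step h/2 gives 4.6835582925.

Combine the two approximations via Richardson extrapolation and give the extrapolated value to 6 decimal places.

With r = 2 the leading error scales as h^2, so the weight is 2^2 = 4.
4 × 4.6835582925 − 4.6874787600 = 14.0467544100
Extrapolated: 14.0467544100 / 3 = 4.6822514700
Correction |R − A(h/2)| = 1.307e-03; gap |A(h/2) − A(h)| = 3.920e-03.

4.682251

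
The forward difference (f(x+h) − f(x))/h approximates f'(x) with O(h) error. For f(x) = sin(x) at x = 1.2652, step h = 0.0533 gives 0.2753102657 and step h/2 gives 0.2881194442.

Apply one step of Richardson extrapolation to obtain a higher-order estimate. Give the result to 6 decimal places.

0.300929

Order 1 gives 2^r = 2 and 2^r − 1 = 1.
Weighted: 0.5762388884 − 0.2753102657 = 0.3009286227
Denominator 2 − 1 = 1.
(2×0.2881194442 − 0.2753102657)/(2 − 1) = 0.3009286227
Gap between inputs: 1.281e-02; correction applied: +0.0128091785.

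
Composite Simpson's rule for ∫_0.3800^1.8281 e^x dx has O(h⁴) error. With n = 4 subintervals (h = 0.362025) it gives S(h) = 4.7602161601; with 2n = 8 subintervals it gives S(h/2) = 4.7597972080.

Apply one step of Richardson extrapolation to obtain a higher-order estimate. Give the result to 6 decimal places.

The method has order 4: 2^4 = 16.
Top: 16(4.7597972080) − (4.7602161601) = 71.3965391679
71.3965391679 ÷ 15 = 4.7597692779
Correction |R − A(h/2)| = 2.793e-05; gap |A(h/2) − A(h)| = 4.190e-04.

4.759769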